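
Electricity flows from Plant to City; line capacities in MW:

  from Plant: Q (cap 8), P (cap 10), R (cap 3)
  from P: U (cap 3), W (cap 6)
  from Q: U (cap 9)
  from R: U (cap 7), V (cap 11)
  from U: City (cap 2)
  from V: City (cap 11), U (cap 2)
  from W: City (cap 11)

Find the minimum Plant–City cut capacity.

Augment Plant→P→U→City: bottleneck 2, flow now 2.
Augment Plant→P→W→City: bottleneck 6, flow now 8.
Augment Plant→R→V→City: bottleneck 3, flow now 11.
No augmenting path remains; maximum flow = 11.
By max-flow min-cut, the minimum cut capacity equals the max flow.
In the residual graph, reachable from Plant: {Plant, P, Q, U}.
Min-cut edges: Plant→R (3), P→W (6), U→City (2); capacity 3 + 6 + 2 = 11.

11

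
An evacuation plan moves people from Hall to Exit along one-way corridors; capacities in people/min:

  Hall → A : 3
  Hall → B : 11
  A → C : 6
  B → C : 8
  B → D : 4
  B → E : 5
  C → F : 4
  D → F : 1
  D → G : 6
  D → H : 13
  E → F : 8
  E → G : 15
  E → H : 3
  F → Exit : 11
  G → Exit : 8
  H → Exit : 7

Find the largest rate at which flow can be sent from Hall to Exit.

13

Augment Hall→A→C→F→Exit: bottleneck 3, flow now 3.
Augment Hall→B→C→F→Exit: bottleneck 1, flow now 4.
Augment Hall→B→D→F→Exit: bottleneck 1, flow now 5.
Augment Hall→B→D→G→Exit: bottleneck 3, flow now 8.
Augment Hall→B→E→F→Exit: bottleneck 5, flow now 13.
No augmenting path remains; maximum flow = 13.
In the residual graph, reachable from Hall: {Hall, A, B, C}.
Min-cut edges: B→D (4), B→E (5), C→F (4); capacity 4 + 5 + 4 = 13.
This cut is saturated, so no flow can exceed 13.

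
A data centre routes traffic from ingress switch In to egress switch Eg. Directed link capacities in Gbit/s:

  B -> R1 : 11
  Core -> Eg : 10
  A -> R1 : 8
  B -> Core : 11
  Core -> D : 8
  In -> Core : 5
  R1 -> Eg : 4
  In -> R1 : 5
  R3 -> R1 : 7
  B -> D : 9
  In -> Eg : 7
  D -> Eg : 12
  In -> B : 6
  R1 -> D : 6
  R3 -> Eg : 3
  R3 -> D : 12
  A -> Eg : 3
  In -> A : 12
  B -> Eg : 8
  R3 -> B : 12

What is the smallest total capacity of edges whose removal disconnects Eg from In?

31

Augment In→Eg: bottleneck 7, flow now 7.
Augment In→A→Eg: bottleneck 3, flow now 10.
Augment In→B→Eg: bottleneck 6, flow now 16.
Augment In→R1→Eg: bottleneck 4, flow now 20.
Augment In→Core→Eg: bottleneck 5, flow now 25.
Augment In→R1→D→Eg: bottleneck 1, flow now 26.
Augment In→A→R1→D→Eg: bottleneck 5, flow now 31.
No augmenting path remains; maximum flow = 31.
By max-flow min-cut, the minimum cut capacity equals the max flow.
In the residual graph, reachable from In: {In, A, R1}.
Min-cut edges: In→B (6), In→Core (5), In→Eg (7), A→Eg (3), R1→D (6), R1→Eg (4); capacity 6 + 5 + 7 + 3 + 6 + 4 = 31.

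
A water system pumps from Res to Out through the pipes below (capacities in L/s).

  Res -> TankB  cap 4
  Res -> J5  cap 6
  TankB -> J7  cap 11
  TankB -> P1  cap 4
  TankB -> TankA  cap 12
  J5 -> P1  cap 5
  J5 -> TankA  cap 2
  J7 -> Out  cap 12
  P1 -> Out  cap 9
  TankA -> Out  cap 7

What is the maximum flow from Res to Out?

10

Augment Res→TankB→J7→Out: bottleneck 4, flow now 4.
Augment Res→J5→P1→Out: bottleneck 5, flow now 9.
Augment Res→J5→TankA→Out: bottleneck 1, flow now 10.
No augmenting path remains; maximum flow = 10.
In the residual graph, reachable from Res: {Res}.
Min-cut edges: Res→TankB (4), Res→J5 (6); capacity 4 + 6 = 10.
This cut is saturated, so no flow can exceed 10.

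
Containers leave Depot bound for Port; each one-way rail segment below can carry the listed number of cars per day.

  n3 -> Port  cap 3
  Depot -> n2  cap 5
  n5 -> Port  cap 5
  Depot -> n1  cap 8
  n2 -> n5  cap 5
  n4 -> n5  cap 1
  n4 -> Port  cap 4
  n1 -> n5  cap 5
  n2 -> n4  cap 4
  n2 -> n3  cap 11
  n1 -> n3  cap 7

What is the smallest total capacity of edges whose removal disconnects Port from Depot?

Augment Depot→n1→n3→Port: bottleneck 3, flow now 3.
Augment Depot→n1→n5→Port: bottleneck 5, flow now 8.
Augment Depot→n2→n4→Port: bottleneck 4, flow now 12.
No augmenting path remains; maximum flow = 12.
By max-flow min-cut, the minimum cut capacity equals the max flow.
In the residual graph, reachable from Depot: {Depot, n1, n2, n3, n5}.
Min-cut edges: n2→n4 (4), n3→Port (3), n5→Port (5); capacity 4 + 3 + 5 = 12.

12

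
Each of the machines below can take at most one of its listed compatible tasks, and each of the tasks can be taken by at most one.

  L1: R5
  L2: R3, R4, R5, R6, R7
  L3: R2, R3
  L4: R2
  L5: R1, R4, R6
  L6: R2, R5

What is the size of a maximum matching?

5

Unit-capacity flow: source→left, listed edges, right→sink; max matching = max flow.
Augmenting path L1→R5 (+1); matched 1.
Augmenting path L2→R3 (+1); matched 2.
Augmenting path L3→R2 (+1); matched 3.
Augmenting path L5→R1 (+1); matched 4.
Augmenting path L4→R2→L3→R3→L2→R4 (+1); matched 5.
No augmenting path remains; maximum matching = 5.
König certificate: {L2, L3, L5, R2, R5} is a vertex cover of size 5 (every listed pair touches it), so no matching can be larger.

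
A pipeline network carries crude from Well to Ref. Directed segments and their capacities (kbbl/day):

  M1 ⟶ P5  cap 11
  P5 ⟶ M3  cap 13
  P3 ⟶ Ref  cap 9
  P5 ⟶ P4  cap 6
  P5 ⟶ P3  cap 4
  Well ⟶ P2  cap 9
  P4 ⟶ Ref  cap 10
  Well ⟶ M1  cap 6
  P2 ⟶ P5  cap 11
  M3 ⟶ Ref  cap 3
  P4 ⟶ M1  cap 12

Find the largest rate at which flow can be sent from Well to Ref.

Augment Well→M1→P5→M3→Ref: bottleneck 3, flow now 3.
Augment Well→M1→P5→P4→Ref: bottleneck 3, flow now 6.
Augment Well→P2→P5→P4→Ref: bottleneck 3, flow now 9.
Augment Well→P2→P5→P3→Ref: bottleneck 4, flow now 13.
No augmenting path remains; maximum flow = 13.
In the residual graph, reachable from Well: {Well, M1, P2, P5, M3}.
Min-cut edges: P5→P4 (6), P5→P3 (4), M3→Ref (3); capacity 6 + 4 + 3 = 13.
This cut is saturated, so no flow can exceed 13.

13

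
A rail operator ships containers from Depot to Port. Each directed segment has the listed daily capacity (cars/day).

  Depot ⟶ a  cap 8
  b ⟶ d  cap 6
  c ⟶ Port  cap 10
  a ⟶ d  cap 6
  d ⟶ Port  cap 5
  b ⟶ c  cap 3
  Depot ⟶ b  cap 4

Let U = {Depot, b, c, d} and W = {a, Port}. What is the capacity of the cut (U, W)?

23

Edges leaving {Depot, b, c, d}: Depot→a (8), c→Port (10), d→Port (5).
Cut capacity = 8 + 10 + 5 = 23.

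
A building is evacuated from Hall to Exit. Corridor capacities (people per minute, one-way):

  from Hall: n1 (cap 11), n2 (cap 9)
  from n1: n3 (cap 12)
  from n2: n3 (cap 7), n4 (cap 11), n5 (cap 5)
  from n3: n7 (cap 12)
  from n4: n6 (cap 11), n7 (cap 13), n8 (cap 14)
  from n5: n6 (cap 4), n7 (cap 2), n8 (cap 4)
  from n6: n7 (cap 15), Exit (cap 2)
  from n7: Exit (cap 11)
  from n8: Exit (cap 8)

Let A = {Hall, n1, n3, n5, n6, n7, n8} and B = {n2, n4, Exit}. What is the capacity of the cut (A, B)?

30

Edges leaving {Hall, n1, n3, n5, n6, n7, n8}: Hall→n2 (9), n6→Exit (2), n7→Exit (11), n8→Exit (8).
Cut capacity = 9 + 2 + 11 + 8 = 30.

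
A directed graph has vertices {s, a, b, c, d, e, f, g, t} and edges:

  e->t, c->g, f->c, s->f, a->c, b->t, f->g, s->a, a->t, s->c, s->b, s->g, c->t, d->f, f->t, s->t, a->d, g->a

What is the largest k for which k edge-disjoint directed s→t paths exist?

Assign every edge capacity 1; by Menger, the answer equals the max flow.
Path s→t (+1); total 1.
Path s→a→t (+1); total 2.
Path s→b→t (+1); total 3.
Path s→c→t (+1); total 4.
Path s→f→t (+1); total 5.
No residual s→t path; max flow = 5.
Certifying cut of size 5: {a→t, c→t, f→t, s→b, s→t}.

5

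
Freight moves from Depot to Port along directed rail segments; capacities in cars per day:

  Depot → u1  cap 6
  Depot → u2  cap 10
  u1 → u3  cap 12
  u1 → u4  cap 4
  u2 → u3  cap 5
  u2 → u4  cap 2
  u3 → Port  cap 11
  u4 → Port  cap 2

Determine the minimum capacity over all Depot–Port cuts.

13

Augment Depot→u1→u3→Port: bottleneck 6, flow now 6.
Augment Depot→u2→u3→Port: bottleneck 5, flow now 11.
Augment Depot→u2→u4→Port: bottleneck 2, flow now 13.
No augmenting path remains; maximum flow = 13.
By max-flow min-cut, the minimum cut capacity equals the max flow.
In the residual graph, reachable from Depot: {Depot, u2}.
Min-cut edges: Depot→u1 (6), u2→u3 (5), u2→u4 (2); capacity 6 + 5 + 2 = 13.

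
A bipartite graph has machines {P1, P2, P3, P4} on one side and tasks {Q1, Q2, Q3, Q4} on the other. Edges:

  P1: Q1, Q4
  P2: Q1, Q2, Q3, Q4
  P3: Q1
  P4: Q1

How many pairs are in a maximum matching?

3

Unit-capacity flow: source→left, listed edges, right→sink; max matching = max flow.
Augmenting path P1→Q1 (+1); matched 1.
Augmenting path P2→Q2 (+1); matched 2.
Augmenting path P3→Q1→P1→Q4 (+1); matched 3.
No augmenting path remains; maximum matching = 3.
König certificate: {P1, P2, Q1} is a vertex cover of size 3 (every listed pair touches it), so no matching can be larger.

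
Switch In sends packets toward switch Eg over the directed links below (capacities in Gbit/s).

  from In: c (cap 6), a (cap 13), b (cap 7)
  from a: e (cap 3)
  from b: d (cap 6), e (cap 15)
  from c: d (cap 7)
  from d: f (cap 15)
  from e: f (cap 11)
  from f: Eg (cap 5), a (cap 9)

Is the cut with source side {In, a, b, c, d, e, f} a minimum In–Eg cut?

Yes — it is a minimum cut (capacity 5).

Given cut capacity: 5 = 5.
Augment In→a→e→f→Eg: bottleneck 3, flow now 3.
Augment In→b→d→f→Eg: bottleneck 2, flow now 5.
No augmenting path remains; maximum flow = 5.
Cut capacity 5 equals the max flow, so it is a minimum cut.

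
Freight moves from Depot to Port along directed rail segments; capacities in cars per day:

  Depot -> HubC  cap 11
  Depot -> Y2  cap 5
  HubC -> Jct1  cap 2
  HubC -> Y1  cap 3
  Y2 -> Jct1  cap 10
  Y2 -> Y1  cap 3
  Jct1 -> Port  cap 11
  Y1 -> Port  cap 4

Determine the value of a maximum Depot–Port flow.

10

Augment Depot→HubC→Jct1→Port: bottleneck 2, flow now 2.
Augment Depot→HubC→Y1→Port: bottleneck 3, flow now 5.
Augment Depot→Y2→Jct1→Port: bottleneck 5, flow now 10.
No augmenting path remains; maximum flow = 10.
In the residual graph, reachable from Depot: {Depot, HubC}.
Min-cut edges: Depot→Y2 (5), HubC→Jct1 (2), HubC→Y1 (3); capacity 5 + 2 + 3 = 10.
This cut is saturated, so no flow can exceed 10.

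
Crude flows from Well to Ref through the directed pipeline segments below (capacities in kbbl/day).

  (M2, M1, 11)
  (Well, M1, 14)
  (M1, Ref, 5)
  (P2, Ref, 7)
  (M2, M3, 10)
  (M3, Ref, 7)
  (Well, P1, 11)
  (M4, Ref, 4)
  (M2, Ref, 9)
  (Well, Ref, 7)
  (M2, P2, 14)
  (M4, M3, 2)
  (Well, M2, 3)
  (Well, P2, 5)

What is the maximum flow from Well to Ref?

20

Augment Well→Ref: bottleneck 7, flow now 7.
Augment Well→M2→Ref: bottleneck 3, flow now 10.
Augment Well→M1→Ref: bottleneck 5, flow now 15.
Augment Well→P2→Ref: bottleneck 5, flow now 20.
No augmenting path remains; maximum flow = 20.
In the residual graph, reachable from Well: {Well, M1, P1}.
Min-cut edges: Well→M2 (3), Well→P2 (5), Well→Ref (7), M1→Ref (5); capacity 3 + 5 + 7 + 5 = 20.
This cut is saturated, so no flow can exceed 20.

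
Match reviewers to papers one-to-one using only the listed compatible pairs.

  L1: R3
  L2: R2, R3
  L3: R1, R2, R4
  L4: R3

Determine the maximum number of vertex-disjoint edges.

Unit-capacity flow: source→left, listed edges, right→sink; max matching = max flow.
Augmenting path L1→R3 (+1); matched 1.
Augmenting path L2→R2 (+1); matched 2.
Augmenting path L3→R1 (+1); matched 3.
No augmenting path remains; maximum matching = 3.
König certificate: {L2, L3, R3} is a vertex cover of size 3 (every listed pair touches it), so no matching can be larger.

3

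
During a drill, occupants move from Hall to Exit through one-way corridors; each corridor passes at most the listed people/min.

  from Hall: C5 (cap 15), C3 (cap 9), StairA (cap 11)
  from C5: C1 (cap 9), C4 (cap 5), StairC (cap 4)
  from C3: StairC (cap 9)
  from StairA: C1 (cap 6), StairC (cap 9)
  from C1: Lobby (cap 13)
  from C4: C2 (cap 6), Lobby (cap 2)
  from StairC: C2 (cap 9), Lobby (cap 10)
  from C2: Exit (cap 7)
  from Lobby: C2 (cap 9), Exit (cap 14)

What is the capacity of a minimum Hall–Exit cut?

21

Augment Hall→C5→C1→Lobby→Exit: bottleneck 9, flow now 9.
Augment Hall→C5→C4→C2→Exit: bottleneck 5, flow now 14.
Augment Hall→C5→StairC→C2→Exit: bottleneck 1, flow now 15.
Augment Hall→C3→StairC→C2→Exit: bottleneck 1, flow now 16.
Augment Hall→C3→StairC→Lobby→Exit: bottleneck 5, flow now 21.
No augmenting path remains; maximum flow = 21.
By max-flow min-cut, the minimum cut capacity equals the max flow.
In the residual graph, reachable from Hall: {Hall, C5, C3, StairA, C1, C4, StairC, C2, Lobby}.
Min-cut edges: C2→Exit (7), Lobby→Exit (14); capacity 7 + 14 = 21.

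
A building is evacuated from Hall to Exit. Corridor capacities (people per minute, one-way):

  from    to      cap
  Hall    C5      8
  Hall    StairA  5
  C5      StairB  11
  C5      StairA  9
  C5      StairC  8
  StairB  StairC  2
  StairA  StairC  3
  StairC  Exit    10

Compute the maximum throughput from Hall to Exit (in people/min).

10

Augment Hall→C5→StairC→Exit: bottleneck 8, flow now 8.
Augment Hall→StairA→StairC→Exit: bottleneck 2, flow now 10.
No augmenting path remains; maximum flow = 10.
In the residual graph, reachable from Hall: {Hall, C5, StairB, StairA, StairC}.
Min-cut edges: StairC→Exit (10); capacity 10 = 10.
This cut is saturated, so no flow can exceed 10.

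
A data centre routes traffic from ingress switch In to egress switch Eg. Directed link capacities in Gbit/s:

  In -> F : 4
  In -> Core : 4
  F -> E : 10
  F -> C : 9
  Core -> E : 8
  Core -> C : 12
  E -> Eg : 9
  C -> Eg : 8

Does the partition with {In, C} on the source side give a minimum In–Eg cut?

Given cut capacity: 4 + 4 + 8 = 16.
Augment In→F→E→Eg: bottleneck 4, flow now 4.
Augment In→Core→E→Eg: bottleneck 4, flow now 8.
No augmenting path remains; maximum flow = 8.
In the residual graph, reachable from In: {In}.
Min-cut edges: In→F (4), In→Core (4); capacity 4 + 4 = 8.
Cut capacity 16 exceeds the max flow 8, so it is not minimum.

No — its capacity is 16, but the minimum cut has capacity 8.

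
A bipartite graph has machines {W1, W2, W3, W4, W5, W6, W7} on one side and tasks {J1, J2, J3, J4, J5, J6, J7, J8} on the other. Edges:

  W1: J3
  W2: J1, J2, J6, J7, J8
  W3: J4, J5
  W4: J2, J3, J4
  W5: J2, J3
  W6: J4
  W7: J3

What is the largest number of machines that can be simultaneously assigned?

Unit-capacity flow: source→left, listed edges, right→sink; max matching = max flow.
Augmenting path W1→J3 (+1); matched 1.
Augmenting path W2→J1 (+1); matched 2.
Augmenting path W3→J4 (+1); matched 3.
Augmenting path W4→J2 (+1); matched 4.
Augmenting path W6→J4→W3→J5 (+1); matched 5.
No augmenting path remains; maximum matching = 5.
König certificate: {W2, W3, J2, J3, J4} is a vertex cover of size 5 (every listed pair touches it), so no matching can be larger.

5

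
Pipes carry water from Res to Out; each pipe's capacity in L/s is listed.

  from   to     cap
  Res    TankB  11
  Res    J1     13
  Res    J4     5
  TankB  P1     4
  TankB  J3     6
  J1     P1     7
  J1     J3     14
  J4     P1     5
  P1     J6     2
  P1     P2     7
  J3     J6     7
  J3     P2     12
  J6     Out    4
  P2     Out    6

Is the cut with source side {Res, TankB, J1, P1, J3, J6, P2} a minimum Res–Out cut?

No — its capacity is 15, but the minimum cut has capacity 10.

Given cut capacity: 5 + 4 + 6 = 15.
Augment Res→TankB→P1→J6→Out: bottleneck 2, flow now 2.
Augment Res→TankB→P1→P2→Out: bottleneck 2, flow now 4.
Augment Res→TankB→J3→J6→Out: bottleneck 2, flow now 6.
Augment Res→TankB→J3→P2→Out: bottleneck 4, flow now 10.
No augmenting path remains; maximum flow = 10.
In the residual graph, reachable from Res: {Res, TankB, J1, J4, P1, J3, J6, P2}.
Min-cut edges: J6→Out (4), P2→Out (6); capacity 4 + 6 = 10.
Cut capacity 15 exceeds the max flow 10, so it is not minimum.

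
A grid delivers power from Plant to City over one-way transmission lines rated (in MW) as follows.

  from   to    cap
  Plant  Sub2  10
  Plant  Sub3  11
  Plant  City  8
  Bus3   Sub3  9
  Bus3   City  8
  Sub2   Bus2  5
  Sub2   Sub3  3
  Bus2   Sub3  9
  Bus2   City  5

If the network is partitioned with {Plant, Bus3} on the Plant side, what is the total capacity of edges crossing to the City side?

46

Edges leaving {Plant, Bus3}: Plant→Sub2 (10), Plant→Sub3 (11), Plant→City (8), Bus3→Sub3 (9), Bus3→City (8).
Cut capacity = 10 + 11 + 8 + 9 + 8 = 46.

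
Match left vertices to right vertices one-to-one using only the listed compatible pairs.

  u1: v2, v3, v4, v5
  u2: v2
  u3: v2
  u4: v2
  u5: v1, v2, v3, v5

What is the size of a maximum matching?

3

Unit-capacity flow: source→left, listed edges, right→sink; max matching = max flow.
Augmenting path u1→v2 (+1); matched 1.
Augmenting path u5→v1 (+1); matched 2.
Augmenting path u2→v2→u1→v3 (+1); matched 3.
No augmenting path remains; maximum matching = 3.
König certificate: {u1, u5, v2} is a vertex cover of size 3 (every listed pair touches it), so no matching can be larger.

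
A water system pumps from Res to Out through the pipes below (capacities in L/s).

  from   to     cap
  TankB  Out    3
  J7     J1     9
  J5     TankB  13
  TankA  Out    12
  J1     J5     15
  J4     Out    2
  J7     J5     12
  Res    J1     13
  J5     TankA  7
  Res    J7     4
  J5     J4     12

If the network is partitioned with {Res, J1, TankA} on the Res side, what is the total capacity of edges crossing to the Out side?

31

Edges leaving {Res, J1, TankA}: Res→J7 (4), J1→J5 (15), TankA→Out (12).
Cut capacity = 4 + 15 + 12 = 31.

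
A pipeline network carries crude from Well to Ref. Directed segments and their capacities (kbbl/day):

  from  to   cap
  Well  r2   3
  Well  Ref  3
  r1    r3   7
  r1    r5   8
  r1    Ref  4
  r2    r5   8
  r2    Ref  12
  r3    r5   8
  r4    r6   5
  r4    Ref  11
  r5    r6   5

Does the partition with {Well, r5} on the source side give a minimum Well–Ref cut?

No — its capacity is 11, but the minimum cut has capacity 6.

Given cut capacity: 3 + 3 + 5 = 11.
Augment Well→Ref: bottleneck 3, flow now 3.
Augment Well→r2→Ref: bottleneck 3, flow now 6.
No augmenting path remains; maximum flow = 6.
In the residual graph, reachable from Well: {Well}.
Min-cut edges: Well→r2 (3), Well→Ref (3); capacity 3 + 3 = 6.
Cut capacity 11 exceeds the max flow 6, so it is not minimum.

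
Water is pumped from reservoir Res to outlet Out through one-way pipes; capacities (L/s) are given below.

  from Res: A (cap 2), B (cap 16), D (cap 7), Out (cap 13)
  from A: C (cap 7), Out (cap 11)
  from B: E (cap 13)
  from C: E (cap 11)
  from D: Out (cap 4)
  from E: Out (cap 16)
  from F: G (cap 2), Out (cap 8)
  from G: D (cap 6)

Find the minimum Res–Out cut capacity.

Augment Res→Out: bottleneck 13, flow now 13.
Augment Res→A→Out: bottleneck 2, flow now 15.
Augment Res→D→Out: bottleneck 4, flow now 19.
Augment Res→B→E→Out: bottleneck 13, flow now 32.
No augmenting path remains; maximum flow = 32.
By max-flow min-cut, the minimum cut capacity equals the max flow.
In the residual graph, reachable from Res: {Res, B, D}.
Min-cut edges: Res→A (2), Res→Out (13), B→E (13), D→Out (4); capacity 2 + 13 + 13 + 4 = 32.

32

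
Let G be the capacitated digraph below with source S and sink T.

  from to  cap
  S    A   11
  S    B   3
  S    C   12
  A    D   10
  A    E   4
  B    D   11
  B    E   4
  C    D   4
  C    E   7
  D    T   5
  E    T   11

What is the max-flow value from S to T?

Augment S→A→D→T: bottleneck 5, flow now 5.
Augment S→A→E→T: bottleneck 4, flow now 9.
Augment S→B→E→T: bottleneck 3, flow now 12.
Augment S→C→E→T: bottleneck 4, flow now 16.
No augmenting path remains; maximum flow = 16.
In the residual graph, reachable from S: {S, A, B, C, D, E}.
Min-cut edges: D→T (5), E→T (11); capacity 5 + 11 = 16.
This cut is saturated, so no flow can exceed 16.

16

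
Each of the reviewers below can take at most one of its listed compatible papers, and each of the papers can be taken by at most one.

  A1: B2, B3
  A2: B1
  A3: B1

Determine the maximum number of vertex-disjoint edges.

2

Unit-capacity flow: source→left, listed edges, right→sink; max matching = max flow.
Augmenting path A1→B2 (+1); matched 1.
Augmenting path A2→B1 (+1); matched 2.
No augmenting path remains; maximum matching = 2.
König certificate: {A1, B1} is a vertex cover of size 2 (every listed pair touches it), so no matching can be larger.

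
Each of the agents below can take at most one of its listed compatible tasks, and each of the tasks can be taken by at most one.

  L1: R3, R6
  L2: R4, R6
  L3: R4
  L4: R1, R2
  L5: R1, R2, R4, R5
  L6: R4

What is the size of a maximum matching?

5

Unit-capacity flow: source→left, listed edges, right→sink; max matching = max flow.
Augmenting path L1→R3 (+1); matched 1.
Augmenting path L2→R4 (+1); matched 2.
Augmenting path L4→R1 (+1); matched 3.
Augmenting path L5→R2 (+1); matched 4.
Augmenting path L3→R4→L2→R6 (+1); matched 5.
No augmenting path remains; maximum matching = 5.
König certificate: {L1, L2, L4, L5, R4} is a vertex cover of size 5 (every listed pair touches it), so no matching can be larger.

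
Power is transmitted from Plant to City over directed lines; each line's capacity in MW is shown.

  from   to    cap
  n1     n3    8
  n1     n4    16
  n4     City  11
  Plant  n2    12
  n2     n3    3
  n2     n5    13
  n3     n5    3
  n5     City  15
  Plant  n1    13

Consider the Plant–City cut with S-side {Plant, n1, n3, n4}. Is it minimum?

Given cut capacity: 12 + 3 + 11 = 26.
Augment Plant→n1→n4→City: bottleneck 11, flow now 11.
Augment Plant→n2→n5→City: bottleneck 12, flow now 23.
Augment Plant→n1→n3→n5→City: bottleneck 2, flow now 25.
No augmenting path remains; maximum flow = 25.
In the residual graph, reachable from Plant: {Plant}.
Min-cut edges: Plant→n1 (13), Plant→n2 (12); capacity 13 + 12 = 25.
Cut capacity 26 exceeds the max flow 25, so it is not minimum.

No — its capacity is 26, but the minimum cut has capacity 25.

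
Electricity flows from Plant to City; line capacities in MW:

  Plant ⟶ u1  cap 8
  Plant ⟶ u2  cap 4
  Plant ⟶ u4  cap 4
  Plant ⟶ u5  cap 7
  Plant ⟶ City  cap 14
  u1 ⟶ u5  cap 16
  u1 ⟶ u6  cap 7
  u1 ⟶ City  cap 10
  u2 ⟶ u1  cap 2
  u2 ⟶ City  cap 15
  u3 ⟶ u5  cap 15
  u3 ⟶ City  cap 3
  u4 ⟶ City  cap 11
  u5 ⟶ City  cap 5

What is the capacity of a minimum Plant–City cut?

Augment Plant→City: bottleneck 14, flow now 14.
Augment Plant→u1→City: bottleneck 8, flow now 22.
Augment Plant→u2→City: bottleneck 4, flow now 26.
Augment Plant→u4→City: bottleneck 4, flow now 30.
Augment Plant→u5→City: bottleneck 5, flow now 35.
No augmenting path remains; maximum flow = 35.
By max-flow min-cut, the minimum cut capacity equals the max flow.
In the residual graph, reachable from Plant: {Plant, u5}.
Min-cut edges: Plant→u1 (8), Plant→u2 (4), Plant→u4 (4), Plant→City (14), u5→City (5); capacity 8 + 4 + 4 + 14 + 5 = 35.

35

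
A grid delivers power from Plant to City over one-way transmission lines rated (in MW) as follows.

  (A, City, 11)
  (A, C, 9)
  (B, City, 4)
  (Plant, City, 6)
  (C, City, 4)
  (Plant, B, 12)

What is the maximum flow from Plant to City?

10

Augment Plant→City: bottleneck 6, flow now 6.
Augment Plant→B→City: bottleneck 4, flow now 10.
No augmenting path remains; maximum flow = 10.
In the residual graph, reachable from Plant: {Plant, B}.
Min-cut edges: Plant→City (6), B→City (4); capacity 6 + 4 = 10.
This cut is saturated, so no flow can exceed 10.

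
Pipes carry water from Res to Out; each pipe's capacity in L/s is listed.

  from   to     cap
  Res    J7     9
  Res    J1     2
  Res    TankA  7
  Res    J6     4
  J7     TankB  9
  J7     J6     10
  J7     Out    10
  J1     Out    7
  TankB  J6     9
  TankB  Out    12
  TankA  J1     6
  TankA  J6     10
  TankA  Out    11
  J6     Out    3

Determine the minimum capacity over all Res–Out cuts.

21

Augment Res→J7→Out: bottleneck 9, flow now 9.
Augment Res→J1→Out: bottleneck 2, flow now 11.
Augment Res→TankA→Out: bottleneck 7, flow now 18.
Augment Res→J6→Out: bottleneck 3, flow now 21.
No augmenting path remains; maximum flow = 21.
By max-flow min-cut, the minimum cut capacity equals the max flow.
In the residual graph, reachable from Res: {Res, J6}.
Min-cut edges: Res→J7 (9), Res→J1 (2), Res→TankA (7), J6→Out (3); capacity 9 + 2 + 7 + 3 = 21.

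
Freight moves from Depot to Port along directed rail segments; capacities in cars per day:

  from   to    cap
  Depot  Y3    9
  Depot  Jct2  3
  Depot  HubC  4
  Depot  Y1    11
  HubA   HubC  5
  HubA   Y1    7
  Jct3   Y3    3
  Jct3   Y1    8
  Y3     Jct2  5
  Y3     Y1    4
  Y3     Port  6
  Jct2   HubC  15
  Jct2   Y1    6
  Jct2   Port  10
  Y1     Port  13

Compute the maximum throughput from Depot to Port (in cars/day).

23

Augment Depot→Y3→Port: bottleneck 6, flow now 6.
Augment Depot→Jct2→Port: bottleneck 3, flow now 9.
Augment Depot→Y1→Port: bottleneck 11, flow now 20.
Augment Depot→Y3→Jct2→Port: bottleneck 3, flow now 23.
No augmenting path remains; maximum flow = 23.
In the residual graph, reachable from Depot: {Depot, HubC}.
Min-cut edges: Depot→Y3 (9), Depot→Jct2 (3), Depot→Y1 (11); capacity 9 + 3 + 11 = 23.
This cut is saturated, so no flow can exceed 23.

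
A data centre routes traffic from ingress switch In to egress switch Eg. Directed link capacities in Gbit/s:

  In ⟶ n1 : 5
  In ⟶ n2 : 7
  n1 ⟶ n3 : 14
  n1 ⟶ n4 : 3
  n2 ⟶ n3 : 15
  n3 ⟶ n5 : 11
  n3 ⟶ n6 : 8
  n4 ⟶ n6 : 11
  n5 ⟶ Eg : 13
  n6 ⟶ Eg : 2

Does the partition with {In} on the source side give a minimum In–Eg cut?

Given cut capacity: 5 + 7 = 12.
Augment In→n1→n3→n5→Eg: bottleneck 5, flow now 5.
Augment In→n2→n3→n5→Eg: bottleneck 6, flow now 11.
Augment In→n2→n3→n6→Eg: bottleneck 1, flow now 12.
No augmenting path remains; maximum flow = 12.
Cut capacity 12 equals the max flow, so it is a minimum cut.

Yes — it is a minimum cut (capacity 12).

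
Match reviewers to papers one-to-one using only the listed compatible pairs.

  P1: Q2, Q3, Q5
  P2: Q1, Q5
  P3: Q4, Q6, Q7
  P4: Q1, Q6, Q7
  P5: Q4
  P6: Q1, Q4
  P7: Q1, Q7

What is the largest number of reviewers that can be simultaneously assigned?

6

Unit-capacity flow: source→left, listed edges, right→sink; max matching = max flow.
Augmenting path P1→Q2 (+1); matched 1.
Augmenting path P2→Q1 (+1); matched 2.
Augmenting path P3→Q4 (+1); matched 3.
Augmenting path P4→Q6 (+1); matched 4.
Augmenting path P7→Q7 (+1); matched 5.
Augmenting path P6→Q1→P2→Q5 (+1); matched 6.
No augmenting path remains; maximum matching = 6.
König certificate: {P1, P2, Q1, Q4, Q6, Q7} is a vertex cover of size 6 (every listed pair touches it), so no matching can be larger.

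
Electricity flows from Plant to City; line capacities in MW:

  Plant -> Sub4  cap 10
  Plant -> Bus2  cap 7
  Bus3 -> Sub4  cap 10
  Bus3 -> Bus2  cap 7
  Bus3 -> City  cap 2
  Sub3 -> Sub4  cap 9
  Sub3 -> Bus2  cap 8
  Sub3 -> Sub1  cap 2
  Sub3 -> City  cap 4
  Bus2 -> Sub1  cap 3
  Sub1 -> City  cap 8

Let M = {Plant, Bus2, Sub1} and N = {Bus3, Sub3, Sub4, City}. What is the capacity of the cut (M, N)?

18

Edges leaving {Plant, Bus2, Sub1}: Plant→Sub4 (10), Sub1→City (8).
Cut capacity = 10 + 8 = 18.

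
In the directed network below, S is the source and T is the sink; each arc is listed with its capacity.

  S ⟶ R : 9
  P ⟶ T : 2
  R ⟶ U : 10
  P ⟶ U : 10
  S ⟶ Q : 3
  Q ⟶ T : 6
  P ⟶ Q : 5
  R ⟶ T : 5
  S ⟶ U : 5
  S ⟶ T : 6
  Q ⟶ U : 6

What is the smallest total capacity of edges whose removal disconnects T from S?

Augment S→T: bottleneck 6, flow now 6.
Augment S→Q→T: bottleneck 3, flow now 9.
Augment S→R→T: bottleneck 5, flow now 14.
No augmenting path remains; maximum flow = 14.
By max-flow min-cut, the minimum cut capacity equals the max flow.
In the residual graph, reachable from S: {S, R, U}.
Min-cut edges: S→Q (3), S→T (6), R→T (5); capacity 3 + 6 + 5 = 14.

14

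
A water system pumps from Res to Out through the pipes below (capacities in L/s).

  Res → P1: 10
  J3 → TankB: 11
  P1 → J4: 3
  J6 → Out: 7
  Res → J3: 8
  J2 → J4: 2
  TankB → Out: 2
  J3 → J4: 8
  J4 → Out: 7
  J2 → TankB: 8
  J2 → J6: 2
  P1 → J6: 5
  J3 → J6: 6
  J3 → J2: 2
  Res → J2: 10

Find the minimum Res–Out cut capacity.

Augment Res→J2→TankB→Out: bottleneck 2, flow now 2.
Augment Res→J2→J6→Out: bottleneck 2, flow now 4.
Augment Res→J2→J4→Out: bottleneck 2, flow now 6.
Augment Res→J3→J6→Out: bottleneck 5, flow now 11.
Augment Res→J3→J4→Out: bottleneck 3, flow now 14.
Augment Res→P1→J4→Out: bottleneck 2, flow now 16.
No augmenting path remains; maximum flow = 16.
By max-flow min-cut, the minimum cut capacity equals the max flow.
In the residual graph, reachable from Res: {Res, J2, J3, P1, TankB, J6, J4}.
Min-cut edges: TankB→Out (2), J6→Out (7), J4→Out (7); capacity 2 + 7 + 7 = 16.

16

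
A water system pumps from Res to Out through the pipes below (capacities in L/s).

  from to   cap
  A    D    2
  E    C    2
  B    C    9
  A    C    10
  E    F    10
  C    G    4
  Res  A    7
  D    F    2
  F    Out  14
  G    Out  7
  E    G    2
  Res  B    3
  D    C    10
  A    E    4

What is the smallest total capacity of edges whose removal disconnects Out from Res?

10

Augment Res→A→C→G→Out: bottleneck 4, flow now 4.
Augment Res→A→D→F→Out: bottleneck 2, flow now 6.
Augment Res→A→E→F→Out: bottleneck 1, flow now 7.
Augment Res→B→C→A→E→F→Out: bottleneck 3, flow now 10. (uses reverse residual edge)
No augmenting path remains; maximum flow = 10.
By max-flow min-cut, the minimum cut capacity equals the max flow.
In the residual graph, reachable from Res: {Res}.
Min-cut edges: Res→A (7), Res→B (3); capacity 7 + 3 = 10.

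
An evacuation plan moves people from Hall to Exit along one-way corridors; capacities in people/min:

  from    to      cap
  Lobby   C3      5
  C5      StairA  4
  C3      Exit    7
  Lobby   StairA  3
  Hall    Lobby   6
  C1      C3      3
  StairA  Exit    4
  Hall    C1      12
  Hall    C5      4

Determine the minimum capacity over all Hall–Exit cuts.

Augment Hall→Lobby→C3→Exit: bottleneck 5, flow now 5.
Augment Hall→Lobby→StairA→Exit: bottleneck 1, flow now 6.
Augment Hall→C5→StairA→Exit: bottleneck 3, flow now 9.
Augment Hall→C1→C3→Exit: bottleneck 2, flow now 11.
No augmenting path remains; maximum flow = 11.
By max-flow min-cut, the minimum cut capacity equals the max flow.
In the residual graph, reachable from Hall: {Hall, Lobby, C5, C1, C3, StairA}.
Min-cut edges: C3→Exit (7), StairA→Exit (4); capacity 7 + 4 = 11.

11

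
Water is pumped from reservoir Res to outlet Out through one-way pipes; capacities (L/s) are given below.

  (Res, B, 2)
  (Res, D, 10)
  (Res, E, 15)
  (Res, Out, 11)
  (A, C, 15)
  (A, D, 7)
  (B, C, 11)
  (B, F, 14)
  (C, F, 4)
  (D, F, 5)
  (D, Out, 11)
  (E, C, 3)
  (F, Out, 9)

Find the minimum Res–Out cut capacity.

26

Augment Res→Out: bottleneck 11, flow now 11.
Augment Res→D→Out: bottleneck 10, flow now 21.
Augment Res→B→F→Out: bottleneck 2, flow now 23.
Augment Res→E→C→F→Out: bottleneck 3, flow now 26.
No augmenting path remains; maximum flow = 26.
By max-flow min-cut, the minimum cut capacity equals the max flow.
In the residual graph, reachable from Res: {Res, E}.
Min-cut edges: Res→B (2), Res→D (10), Res→Out (11), E→C (3); capacity 2 + 10 + 11 + 3 = 26.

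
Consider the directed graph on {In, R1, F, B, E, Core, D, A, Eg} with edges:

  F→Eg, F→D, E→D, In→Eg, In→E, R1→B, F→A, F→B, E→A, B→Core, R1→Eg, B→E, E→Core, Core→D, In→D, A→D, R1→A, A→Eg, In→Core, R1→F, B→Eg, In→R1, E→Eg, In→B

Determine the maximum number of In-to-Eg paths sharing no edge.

Assign every edge capacity 1; by Menger, the answer equals the max flow.
Path In→Eg (+1); total 1.
Path In→R1→Eg (+1); total 2.
Path In→B→Eg (+1); total 3.
Path In→E→Eg (+1); total 4.
No residual In→Eg path; max flow = 4.
Certifying cut of size 4: {In→B, In→E, In→Eg, In→R1}.

4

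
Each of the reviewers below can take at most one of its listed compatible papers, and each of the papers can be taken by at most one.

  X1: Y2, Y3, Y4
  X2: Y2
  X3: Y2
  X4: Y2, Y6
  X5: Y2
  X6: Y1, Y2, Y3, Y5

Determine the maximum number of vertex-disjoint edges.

Unit-capacity flow: source→left, listed edges, right→sink; max matching = max flow.
Augmenting path X1→Y2 (+1); matched 1.
Augmenting path X4→Y6 (+1); matched 2.
Augmenting path X6→Y1 (+1); matched 3.
Augmenting path X2→Y2→X1→Y3 (+1); matched 4.
No augmenting path remains; maximum matching = 4.
König certificate: {X1, X4, X6, Y2} is a vertex cover of size 4 (every listed pair touches it), so no matching can be larger.

4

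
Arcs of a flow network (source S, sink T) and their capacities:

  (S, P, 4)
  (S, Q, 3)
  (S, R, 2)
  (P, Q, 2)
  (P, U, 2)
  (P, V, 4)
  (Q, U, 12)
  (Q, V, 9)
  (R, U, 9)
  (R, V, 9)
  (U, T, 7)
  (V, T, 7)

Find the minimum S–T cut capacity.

9

Augment S→P→U→T: bottleneck 2, flow now 2.
Augment S→P→V→T: bottleneck 2, flow now 4.
Augment S→Q→U→T: bottleneck 3, flow now 7.
Augment S→R→U→T: bottleneck 2, flow now 9.
No augmenting path remains; maximum flow = 9.
By max-flow min-cut, the minimum cut capacity equals the max flow.
In the residual graph, reachable from S: {S}.
Min-cut edges: S→P (4), S→Q (3), S→R (2); capacity 4 + 3 + 2 = 9.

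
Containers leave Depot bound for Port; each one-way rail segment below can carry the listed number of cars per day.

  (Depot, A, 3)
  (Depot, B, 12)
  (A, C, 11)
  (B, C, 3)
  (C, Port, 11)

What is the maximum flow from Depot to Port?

6

Augment Depot→A→C→Port: bottleneck 3, flow now 3.
Augment Depot→B→C→Port: bottleneck 3, flow now 6.
No augmenting path remains; maximum flow = 6.
In the residual graph, reachable from Depot: {Depot, B}.
Min-cut edges: Depot→A (3), B→C (3); capacity 3 + 3 = 6.
This cut is saturated, so no flow can exceed 6.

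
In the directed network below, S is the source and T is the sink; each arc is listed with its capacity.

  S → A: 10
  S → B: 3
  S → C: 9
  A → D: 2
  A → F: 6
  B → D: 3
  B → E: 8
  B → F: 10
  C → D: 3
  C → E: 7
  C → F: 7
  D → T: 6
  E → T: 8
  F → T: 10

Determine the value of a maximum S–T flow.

20

Augment S→A→D→T: bottleneck 2, flow now 2.
Augment S→A→F→T: bottleneck 6, flow now 8.
Augment S→B→D→T: bottleneck 3, flow now 11.
Augment S→C→D→T: bottleneck 1, flow now 12.
Augment S→C→E→T: bottleneck 7, flow now 19.
Augment S→C→F→T: bottleneck 1, flow now 20.
No augmenting path remains; maximum flow = 20.
In the residual graph, reachable from S: {S, A}.
Min-cut edges: S→B (3), S→C (9), A→D (2), A→F (6); capacity 3 + 9 + 2 + 6 = 20.
This cut is saturated, so no flow can exceed 20.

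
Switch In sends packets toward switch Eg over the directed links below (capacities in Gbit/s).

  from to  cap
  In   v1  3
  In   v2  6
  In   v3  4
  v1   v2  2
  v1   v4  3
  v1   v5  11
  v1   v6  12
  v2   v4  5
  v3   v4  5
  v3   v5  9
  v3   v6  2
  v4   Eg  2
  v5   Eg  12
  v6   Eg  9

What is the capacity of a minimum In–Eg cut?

Augment In→v1→v4→Eg: bottleneck 2, flow now 2.
Augment In→v1→v5→Eg: bottleneck 1, flow now 3.
Augment In→v3→v5→Eg: bottleneck 4, flow now 7.
Augment In→v2→v4→v1→v5→Eg: bottleneck 2, flow now 9. (uses reverse residual edge)
No augmenting path remains; maximum flow = 9.
By max-flow min-cut, the minimum cut capacity equals the max flow.
In the residual graph, reachable from In: {In, v2, v4}.
Min-cut edges: In→v1 (3), In→v3 (4), v4→Eg (2); capacity 3 + 4 + 2 = 9.

9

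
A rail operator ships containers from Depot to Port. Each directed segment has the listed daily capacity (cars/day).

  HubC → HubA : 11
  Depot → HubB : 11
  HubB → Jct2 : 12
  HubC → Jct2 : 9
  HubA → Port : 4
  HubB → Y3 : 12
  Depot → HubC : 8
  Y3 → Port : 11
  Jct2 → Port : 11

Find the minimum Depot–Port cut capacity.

Augment Depot→HubC→HubA→Port: bottleneck 4, flow now 4.
Augment Depot→HubC→Jct2→Port: bottleneck 4, flow now 8.
Augment Depot→HubB→Y3→Port: bottleneck 11, flow now 19.
No augmenting path remains; maximum flow = 19.
By max-flow min-cut, the minimum cut capacity equals the max flow.
In the residual graph, reachable from Depot: {Depot}.
Min-cut edges: Depot→HubC (8), Depot→HubB (11); capacity 8 + 11 = 19.

19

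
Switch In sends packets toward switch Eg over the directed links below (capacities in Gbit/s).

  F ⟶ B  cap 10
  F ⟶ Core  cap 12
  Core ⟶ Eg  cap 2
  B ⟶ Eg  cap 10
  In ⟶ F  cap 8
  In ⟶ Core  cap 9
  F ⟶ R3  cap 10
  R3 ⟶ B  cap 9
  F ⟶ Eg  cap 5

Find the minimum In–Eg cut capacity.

10

Augment In→F→Eg: bottleneck 5, flow now 5.
Augment In→Core→Eg: bottleneck 2, flow now 7.
Augment In→F→B→Eg: bottleneck 3, flow now 10.
No augmenting path remains; maximum flow = 10.
By max-flow min-cut, the minimum cut capacity equals the max flow.
In the residual graph, reachable from In: {In, Core}.
Min-cut edges: In→F (8), Core→Eg (2); capacity 8 + 2 = 10.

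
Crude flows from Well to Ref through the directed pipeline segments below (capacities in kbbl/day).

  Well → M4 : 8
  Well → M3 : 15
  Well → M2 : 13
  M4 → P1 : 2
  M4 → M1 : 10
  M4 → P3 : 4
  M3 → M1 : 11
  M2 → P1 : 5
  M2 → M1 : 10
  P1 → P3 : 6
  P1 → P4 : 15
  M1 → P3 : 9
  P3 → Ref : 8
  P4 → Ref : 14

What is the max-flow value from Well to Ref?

Augment Well→M4→P3→Ref: bottleneck 4, flow now 4.
Augment Well→M4→P1→P3→Ref: bottleneck 2, flow now 6.
Augment Well→M4→M1→P3→Ref: bottleneck 2, flow now 8.
Augment Well→M2→P1→P4→Ref: bottleneck 5, flow now 13.
Augment Well→M3→M1→P3→P1→P4→Ref: bottleneck 2, flow now 15. (uses reverse residual edge)
No augmenting path remains; maximum flow = 15.
In the residual graph, reachable from Well: {Well, M4, M3, M2, M1, P3}.
Min-cut edges: M4→P1 (2), M2→P1 (5), P3→Ref (8); capacity 2 + 5 + 8 = 15.
This cut is saturated, so no flow can exceed 15.

15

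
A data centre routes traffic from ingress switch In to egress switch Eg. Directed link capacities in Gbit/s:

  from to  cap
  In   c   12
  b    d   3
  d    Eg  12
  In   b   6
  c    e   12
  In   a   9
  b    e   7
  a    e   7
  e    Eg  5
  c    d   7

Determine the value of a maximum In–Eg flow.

Augment In→a→e→Eg: bottleneck 5, flow now 5.
Augment In→b→d→Eg: bottleneck 3, flow now 8.
Augment In→c→d→Eg: bottleneck 7, flow now 15.
No augmenting path remains; maximum flow = 15.
In the residual graph, reachable from In: {In, a, b, c, e}.
Min-cut edges: b→d (3), c→d (7), e→Eg (5); capacity 3 + 7 + 5 = 15.
This cut is saturated, so no flow can exceed 15.

15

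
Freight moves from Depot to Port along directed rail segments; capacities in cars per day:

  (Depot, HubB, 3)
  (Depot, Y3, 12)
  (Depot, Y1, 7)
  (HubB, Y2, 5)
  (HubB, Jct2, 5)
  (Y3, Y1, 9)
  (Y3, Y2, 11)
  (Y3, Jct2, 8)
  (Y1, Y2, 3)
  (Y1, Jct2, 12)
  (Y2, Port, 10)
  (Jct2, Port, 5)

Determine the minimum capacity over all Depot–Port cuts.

Augment Depot→HubB→Y2→Port: bottleneck 3, flow now 3.
Augment Depot→Y3→Y2→Port: bottleneck 7, flow now 10.
Augment Depot→Y3→Jct2→Port: bottleneck 5, flow now 15.
No augmenting path remains; maximum flow = 15.
By max-flow min-cut, the minimum cut capacity equals the max flow.
In the residual graph, reachable from Depot: {Depot, HubB, Y3, Y1, Y2, Jct2}.
Min-cut edges: Y2→Port (10), Jct2→Port (5); capacity 10 + 5 = 15.

15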